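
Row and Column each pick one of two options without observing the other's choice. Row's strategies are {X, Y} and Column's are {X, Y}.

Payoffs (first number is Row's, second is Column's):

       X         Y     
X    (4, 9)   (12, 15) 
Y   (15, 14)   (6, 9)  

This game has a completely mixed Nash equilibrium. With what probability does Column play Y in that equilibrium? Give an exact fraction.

Let c be the probability that Column plays X. In a completely mixed equilibrium, Row must be indifferent between X and Y.
Row's expected payoff from X is 4c + 12(1−c); from Y it is 15c + 6(1−c).
Setting these equal: −8c + 12 = 9c + 6, so c = 6/17.
Therefore Column plays Y with probability 1 − 6/17 = 11/17.

11/17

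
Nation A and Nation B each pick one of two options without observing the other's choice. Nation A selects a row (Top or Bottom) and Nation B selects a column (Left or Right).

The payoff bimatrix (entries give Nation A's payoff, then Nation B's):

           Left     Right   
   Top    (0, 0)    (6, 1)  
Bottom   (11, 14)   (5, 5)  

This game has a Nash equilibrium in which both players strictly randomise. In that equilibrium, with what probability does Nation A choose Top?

9/10

Let p be the probability that Nation A plays Top. In a completely mixed equilibrium, Nation B must be indifferent between Left and Right.
Nation B's expected payoff from Left is 14(1−p); from Right it is p + 5(1−p).
Setting these equal: −14p + 14 = −4p + 5, so p = 9/10.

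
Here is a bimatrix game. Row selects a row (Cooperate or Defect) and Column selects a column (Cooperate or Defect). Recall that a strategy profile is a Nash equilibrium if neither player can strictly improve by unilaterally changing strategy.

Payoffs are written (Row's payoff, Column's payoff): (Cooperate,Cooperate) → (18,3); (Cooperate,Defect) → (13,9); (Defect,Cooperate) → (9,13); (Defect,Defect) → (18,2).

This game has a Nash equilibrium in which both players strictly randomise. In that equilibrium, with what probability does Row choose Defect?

Let x be the probability that Row plays Cooperate. In a completely mixed equilibrium, Column must be indifferent between Cooperate and Defect.
Column's expected payoff from Cooperate is 3x + 13(1−x); from Defect it is 9x + 2(1−x).
Setting these equal: −10x + 13 = 7x + 2, so x = 11/17.
Therefore Row plays Defect with probability 1 − 11/17 = 6/17.

6/17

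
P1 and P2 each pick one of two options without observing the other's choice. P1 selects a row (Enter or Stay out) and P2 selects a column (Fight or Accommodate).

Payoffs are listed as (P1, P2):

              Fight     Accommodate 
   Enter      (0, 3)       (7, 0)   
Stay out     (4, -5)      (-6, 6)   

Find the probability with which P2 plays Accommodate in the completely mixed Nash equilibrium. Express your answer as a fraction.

4/17

Let c be the probability that P2 plays Fight. In a completely mixed equilibrium, P1 must be indifferent between Enter and Stay out.
P1's expected payoff from Enter is 7(1−c); from Stay out it is 4c − 6(1−c).
Setting these equal: −7c + 7 = 10c − 6, so c = 13/17.
Therefore P2 plays Accommodate with probability 1 − 13/17 = 4/17.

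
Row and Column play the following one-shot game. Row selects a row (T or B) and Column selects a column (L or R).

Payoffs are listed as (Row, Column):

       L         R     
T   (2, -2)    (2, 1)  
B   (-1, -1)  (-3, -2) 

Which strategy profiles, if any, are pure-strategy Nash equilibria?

(T, R)

(T, L): Column prefers R (1 > -2) — not an equilibrium.
(T, R): Row gets 2 ≥ -3 from B, and Column gets 1 ≥ -2 from L — Nash equilibrium.
(B, L): Row prefers T (2 > -1) — not an equilibrium.
(B, R): Row prefers T (2 > -3); Column prefers L (-1 > -2) — not an equilibrium.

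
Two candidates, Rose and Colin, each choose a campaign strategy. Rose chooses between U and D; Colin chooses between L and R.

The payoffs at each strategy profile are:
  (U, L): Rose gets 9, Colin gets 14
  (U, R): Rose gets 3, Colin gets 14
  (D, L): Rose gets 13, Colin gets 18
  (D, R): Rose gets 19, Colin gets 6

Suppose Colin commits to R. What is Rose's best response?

Against R, Rose earns 3 from U and 19 from D.
So D is the best response.

D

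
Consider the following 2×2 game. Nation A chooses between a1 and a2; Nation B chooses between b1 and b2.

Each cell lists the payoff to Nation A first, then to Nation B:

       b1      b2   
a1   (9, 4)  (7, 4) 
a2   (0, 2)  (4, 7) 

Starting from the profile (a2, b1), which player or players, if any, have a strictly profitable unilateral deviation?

Both

Nation A at (a2, b1) earns 0; deviating to a1 yields 9 — a strict improvement.
Nation B earns 2; deviating to b2 yields 7 — a strict improvement.
Both Nation A and Nation B have strictly profitable deviations.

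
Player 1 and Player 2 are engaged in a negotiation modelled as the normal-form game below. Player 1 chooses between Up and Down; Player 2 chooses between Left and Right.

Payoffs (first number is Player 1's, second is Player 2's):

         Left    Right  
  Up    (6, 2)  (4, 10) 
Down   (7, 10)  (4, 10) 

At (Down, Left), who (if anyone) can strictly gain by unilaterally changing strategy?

Neither

Player 1 at (Down, Left) earns 7; deviating to Up yields 6 — not better.
Player 2 earns 10; deviating to Right yields 10 — not better.
Neither player can strictly improve; the profile is a Nash equilibrium.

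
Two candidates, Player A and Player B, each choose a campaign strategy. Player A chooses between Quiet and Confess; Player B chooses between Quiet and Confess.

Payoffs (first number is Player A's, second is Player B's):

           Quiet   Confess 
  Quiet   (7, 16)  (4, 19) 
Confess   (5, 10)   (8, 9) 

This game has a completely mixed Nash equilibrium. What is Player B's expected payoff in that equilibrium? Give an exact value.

23/2

First find p, the probability Player A plays Quiet, from Player B's indifference between Quiet and Confess: 16p + 10(1−p) = 19p + 9(1−p), giving p = 1/4.
Since Player B is indifferent in equilibrium, Player B's expected payoff equals the payoff from either column against (1/4, 3/4). Using Quiet: 16(1/4) + 10(3/4) = 23/2.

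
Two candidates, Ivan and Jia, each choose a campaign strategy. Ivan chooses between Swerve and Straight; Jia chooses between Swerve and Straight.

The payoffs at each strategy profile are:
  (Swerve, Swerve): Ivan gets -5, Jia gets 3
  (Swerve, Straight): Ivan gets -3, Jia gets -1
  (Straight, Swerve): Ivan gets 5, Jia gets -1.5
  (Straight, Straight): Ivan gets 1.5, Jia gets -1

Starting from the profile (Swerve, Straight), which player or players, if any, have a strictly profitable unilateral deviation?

Both

Ivan at (Swerve, Straight) earns -3; deviating to Straight yields 1.5 — a strict improvement.
Jia earns -1; deviating to Swerve yields 3 — a strict improvement.
Both Ivan and Jia have strictly profitable deviations.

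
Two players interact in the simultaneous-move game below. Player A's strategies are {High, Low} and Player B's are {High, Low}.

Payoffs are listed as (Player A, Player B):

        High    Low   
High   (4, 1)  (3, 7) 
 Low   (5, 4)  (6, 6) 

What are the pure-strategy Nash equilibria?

(Low, Low)

(High, High): Player A prefers Low (5 > 4); Player B prefers Low (7 > 1) — not an equilibrium.
(High, Low): Player A prefers Low (6 > 3) — not an equilibrium.
(Low, High): Player B prefers Low (6 > 4) — not an equilibrium.
(Low, Low): Player A gets 6 ≥ 3 from High, and Player B gets 6 ≥ 4 from High — Nash equilibrium.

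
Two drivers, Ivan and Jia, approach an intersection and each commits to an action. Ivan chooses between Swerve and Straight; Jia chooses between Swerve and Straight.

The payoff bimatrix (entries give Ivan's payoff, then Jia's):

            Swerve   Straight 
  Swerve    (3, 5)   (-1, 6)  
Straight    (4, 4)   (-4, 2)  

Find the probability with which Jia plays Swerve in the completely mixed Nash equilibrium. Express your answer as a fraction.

Let y be the probability that Jia plays Swerve. In a completely mixed equilibrium, Ivan must be indifferent between Swerve and Straight.
Ivan's expected payoff from Swerve is 3y − (1−y); from Straight it is 4y − 4(1−y).
Setting these equal: 4y − 1 = 8y − 4, so y = 3/4.

3/4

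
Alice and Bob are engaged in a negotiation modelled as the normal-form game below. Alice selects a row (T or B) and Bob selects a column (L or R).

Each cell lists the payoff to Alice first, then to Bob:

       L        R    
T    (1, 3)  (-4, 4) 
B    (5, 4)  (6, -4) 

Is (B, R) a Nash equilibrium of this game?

At (B, R), Alice earns 6; switching to T would give -4, so Alice has no profitable deviation.
Bob earns -4; switching to L would give 4, so Bob would deviate.
Since at least one player can profitably deviate, this is not a Nash equilibrium.

No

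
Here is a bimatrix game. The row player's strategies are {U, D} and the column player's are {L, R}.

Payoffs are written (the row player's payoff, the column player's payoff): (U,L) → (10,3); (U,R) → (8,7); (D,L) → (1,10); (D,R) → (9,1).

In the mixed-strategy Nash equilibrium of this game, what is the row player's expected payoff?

41/5

First find q, the probability the column player plays L, from the row player's indifference between U and D: 10q + 8(1−q) = q + 9(1−q), giving q = 1/10.
Since the row player is indifferent in equilibrium, the row player's expected payoff equals the payoff from either row against (1/10, 9/10). Using U: 10(1/10) + 8(9/10) = 41/5.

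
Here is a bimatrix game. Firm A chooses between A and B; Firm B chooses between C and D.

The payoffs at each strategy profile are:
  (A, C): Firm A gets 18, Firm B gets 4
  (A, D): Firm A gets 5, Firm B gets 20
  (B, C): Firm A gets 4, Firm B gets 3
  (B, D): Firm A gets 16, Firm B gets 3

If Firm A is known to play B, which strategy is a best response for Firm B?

either — both C and D are best responses

Against B, Firm B earns 3 from C and 3 from D.
So either strategy is a best response.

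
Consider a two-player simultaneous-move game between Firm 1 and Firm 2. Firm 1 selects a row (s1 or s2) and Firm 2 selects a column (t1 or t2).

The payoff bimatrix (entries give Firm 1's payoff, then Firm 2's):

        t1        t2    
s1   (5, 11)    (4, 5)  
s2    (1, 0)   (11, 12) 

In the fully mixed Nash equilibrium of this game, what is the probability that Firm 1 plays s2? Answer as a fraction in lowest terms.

Let p be the probability that Firm 1 plays s1. In a completely mixed equilibrium, Firm 2 must be indifferent between t1 and t2.
Firm 2's expected payoff from t1 is 11p; from t2 it is 5p + 12(1−p).
Setting these equal: 11p = −7p + 12, so p = 2/3.
Therefore Firm 1 plays s2 with probability 1 − 2/3 = 1/3.

1/3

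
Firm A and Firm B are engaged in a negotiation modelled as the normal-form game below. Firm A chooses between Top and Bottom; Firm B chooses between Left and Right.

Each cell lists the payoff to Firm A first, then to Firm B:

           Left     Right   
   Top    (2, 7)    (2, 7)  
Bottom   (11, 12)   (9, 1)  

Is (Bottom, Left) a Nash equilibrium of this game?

Yes

At (Bottom, Left), Firm A earns 11; switching to Top would give 2, so Firm A has no profitable deviation.
Firm B earns 12; switching to Right would give 1, so Firm B has no profitable deviation.
Neither player can gain by a unilateral deviation, so this profile is a Nash equilibrium.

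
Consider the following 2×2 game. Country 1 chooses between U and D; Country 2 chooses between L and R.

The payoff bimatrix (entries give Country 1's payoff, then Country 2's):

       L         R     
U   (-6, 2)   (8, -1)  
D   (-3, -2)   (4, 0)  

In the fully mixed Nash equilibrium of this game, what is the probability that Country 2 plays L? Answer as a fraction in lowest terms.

Let q be the probability that Country 2 plays L. In a completely mixed equilibrium, Country 1 must be indifferent between U and D.
Country 1's expected payoff from U is −6q + 8(1−q); from D it is −3q + 4(1−q).
Setting these equal: −14q + 8 = −7q + 4, so q = 4/7.

4/7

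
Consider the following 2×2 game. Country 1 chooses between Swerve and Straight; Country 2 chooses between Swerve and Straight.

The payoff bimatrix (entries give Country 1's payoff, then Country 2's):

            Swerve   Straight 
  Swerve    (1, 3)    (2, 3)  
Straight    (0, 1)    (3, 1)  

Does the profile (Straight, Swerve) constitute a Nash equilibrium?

No

At (Straight, Swerve), Country 1 earns 0; switching to Swerve would give 1, so Country 1 would deviate.
Country 2 earns 1; switching to Straight would give 1, so Country 2 has no profitable deviation.
Since at least one player can profitably deviate, this is not a Nash equilibrium.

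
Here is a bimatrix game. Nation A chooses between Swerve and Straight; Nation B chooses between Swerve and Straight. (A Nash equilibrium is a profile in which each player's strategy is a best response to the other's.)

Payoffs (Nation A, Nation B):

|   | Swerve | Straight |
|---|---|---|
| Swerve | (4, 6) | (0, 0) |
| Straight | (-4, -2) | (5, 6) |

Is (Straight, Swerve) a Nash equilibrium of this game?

At (Straight, Swerve), Nation A earns -4; switching to Swerve would give 4, so Nation A would deviate.
Nation B earns -2; switching to Straight would give 6, so Nation B would deviate.
Since at least one player can profitably deviate, this is not a Nash equilibrium.

No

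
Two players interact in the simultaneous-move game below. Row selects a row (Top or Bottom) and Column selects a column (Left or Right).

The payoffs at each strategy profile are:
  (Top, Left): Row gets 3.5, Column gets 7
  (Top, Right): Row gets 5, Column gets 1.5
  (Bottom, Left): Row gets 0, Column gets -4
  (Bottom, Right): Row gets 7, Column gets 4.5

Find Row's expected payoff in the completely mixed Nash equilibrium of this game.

49/11

First find q, the probability Column plays Left, from Row's indifference between Top and Bottom: 3.5q + 5(1−q) = 7(1−q), giving q = 4/11.
Since Row is indifferent in equilibrium, Row's expected payoff equals the payoff from either row against (4/11, 7/11). Using Top: 3.5(4/11) + 5(7/11) = 49/11.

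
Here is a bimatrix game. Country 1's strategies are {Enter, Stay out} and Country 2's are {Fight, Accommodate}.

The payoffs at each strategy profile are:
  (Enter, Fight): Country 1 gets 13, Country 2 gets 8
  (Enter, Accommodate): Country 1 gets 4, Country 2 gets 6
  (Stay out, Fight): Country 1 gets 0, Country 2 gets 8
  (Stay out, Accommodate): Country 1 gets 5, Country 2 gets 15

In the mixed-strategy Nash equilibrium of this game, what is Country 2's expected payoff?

First find p, the probability Country 1 plays Enter, from Country 2's indifference between Fight and Accommodate: 8p + 8(1−p) = 6p + 15(1−p), giving p = 7/9.
Since Country 2 is indifferent in equilibrium, Country 2's expected payoff equals the payoff from either column against (7/9, 2/9). Using Fight: 8(7/9) + 8(2/9) = 8.

8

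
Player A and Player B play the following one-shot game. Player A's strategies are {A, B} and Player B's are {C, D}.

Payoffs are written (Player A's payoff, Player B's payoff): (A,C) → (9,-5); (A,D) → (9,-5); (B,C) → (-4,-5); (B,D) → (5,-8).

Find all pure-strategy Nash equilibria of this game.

(A, C) and (A, D)

(A, C): Player A gets 9 ≥ -4 from B, and Player B gets -5 ≥ -5 from D — Nash equilibrium.
(A, D): Player A gets 9 ≥ 5 from B, and Player B gets -5 ≥ -5 from C — Nash equilibrium.
(B, C): Player A prefers A (9 > -4) — not an equilibrium.
(B, D): Player A prefers A (9 > 5); Player B prefers C (-5 > -8) — not an equilibrium.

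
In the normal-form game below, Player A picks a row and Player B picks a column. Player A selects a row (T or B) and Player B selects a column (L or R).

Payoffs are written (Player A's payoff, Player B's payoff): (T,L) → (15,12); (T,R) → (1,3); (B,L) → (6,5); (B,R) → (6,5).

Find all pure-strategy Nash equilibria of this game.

(T, L): Player A gets 15 ≥ 6 from B, and Player B gets 12 ≥ 3 from R — Nash equilibrium.
(T, R): Player A prefers B (6 > 1); Player B prefers L (12 > 3) — not an equilibrium.
(B, L): Player A prefers T (15 > 6) — not an equilibrium.
(B, R): Player A gets 6 ≥ 1 from T, and Player B gets 5 ≥ 5 from L — Nash equilibrium.

(T, L) and (B, R)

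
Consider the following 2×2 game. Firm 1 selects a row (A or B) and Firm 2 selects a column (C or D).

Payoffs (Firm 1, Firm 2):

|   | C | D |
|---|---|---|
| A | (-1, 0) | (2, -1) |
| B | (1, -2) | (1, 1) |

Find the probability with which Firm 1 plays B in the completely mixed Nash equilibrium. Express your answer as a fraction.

1/4

Let r be the probability that Firm 1 plays A. In a completely mixed equilibrium, Firm 2 must be indifferent between C and D.
Firm 2's expected payoff from C is −2(1−r); from D it is −r + (1−r).
Setting these equal: 2r − 2 = −2r + 1, so r = 3/4.
Therefore Firm 1 plays B with probability 1 − 3/4 = 1/4.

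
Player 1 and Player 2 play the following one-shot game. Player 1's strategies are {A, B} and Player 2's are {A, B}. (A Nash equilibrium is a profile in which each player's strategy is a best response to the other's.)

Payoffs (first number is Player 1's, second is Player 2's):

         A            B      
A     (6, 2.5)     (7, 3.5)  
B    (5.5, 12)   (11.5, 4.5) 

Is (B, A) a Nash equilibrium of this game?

No

At (B, A), Player 1 earns 5.5; switching to A would give 6, so Player 1 would deviate.
Player 2 earns 12; switching to B would give 4.5, so Player 2 has no profitable deviation.
Since at least one player can profitably deviate, this is not a Nash equilibrium.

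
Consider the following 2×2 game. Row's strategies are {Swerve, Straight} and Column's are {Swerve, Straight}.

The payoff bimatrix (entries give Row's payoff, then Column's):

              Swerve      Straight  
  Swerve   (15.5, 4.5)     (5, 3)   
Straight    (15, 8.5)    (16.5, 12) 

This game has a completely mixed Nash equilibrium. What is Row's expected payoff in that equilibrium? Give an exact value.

First find q, the probability Column plays Swerve, from Row's indifference between Swerve and Straight: 15.5q + 5(1−q) = 15q + 16.5(1−q), giving q = 23/24.
Since Row is indifferent in equilibrium, Row's expected payoff equals the payoff from either row against (23/24, 1/24). Using Swerve: 15.5(23/24) + 5(1/24) = 241/16.

241/16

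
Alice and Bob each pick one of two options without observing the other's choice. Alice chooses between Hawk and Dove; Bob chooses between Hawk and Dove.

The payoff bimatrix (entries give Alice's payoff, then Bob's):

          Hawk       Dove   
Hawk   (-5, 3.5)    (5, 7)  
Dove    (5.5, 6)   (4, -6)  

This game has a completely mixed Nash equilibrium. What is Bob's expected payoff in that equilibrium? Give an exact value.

126/31

First find p, the probability Alice plays Hawk, from Bob's indifference between Hawk and Dove: 3.5p + 6(1−p) = 7p − 6(1−p), giving p = 24/31.
Since Bob is indifferent in equilibrium, Bob's expected payoff equals the payoff from either column against (24/31, 7/31). Using Hawk: 3.5(24/31) + 6(7/31) = 126/31.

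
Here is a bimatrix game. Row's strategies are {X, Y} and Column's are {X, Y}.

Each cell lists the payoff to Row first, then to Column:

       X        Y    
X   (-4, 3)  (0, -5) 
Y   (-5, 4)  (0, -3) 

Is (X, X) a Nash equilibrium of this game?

At (X, X), Row earns -4; switching to Y would give -5, so Row has no profitable deviation.
Column earns 3; switching to Y would give -5, so Column has no profitable deviation.
Neither player can gain by a unilateral deviation, so this profile is a Nash equilibrium.

Yes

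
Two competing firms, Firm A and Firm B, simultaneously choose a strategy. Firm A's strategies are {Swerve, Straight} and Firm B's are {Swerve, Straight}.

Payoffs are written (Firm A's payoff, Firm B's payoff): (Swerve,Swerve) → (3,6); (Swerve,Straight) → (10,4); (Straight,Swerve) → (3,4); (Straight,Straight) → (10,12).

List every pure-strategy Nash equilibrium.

(Swerve, Swerve): Firm A gets 3 ≥ 3 from Straight, and Firm B gets 6 ≥ 4 from Straight — Nash equilibrium.
(Swerve, Straight): Firm B prefers Swerve (6 > 4) — not an equilibrium.
(Straight, Swerve): Firm B prefers Straight (12 > 4) — not an equilibrium.
(Straight, Straight): Firm A gets 10 ≥ 10 from Swerve, and Firm B gets 12 ≥ 4 from Swerve — Nash equilibrium.

(Swerve, Swerve) and (Straight, Straight)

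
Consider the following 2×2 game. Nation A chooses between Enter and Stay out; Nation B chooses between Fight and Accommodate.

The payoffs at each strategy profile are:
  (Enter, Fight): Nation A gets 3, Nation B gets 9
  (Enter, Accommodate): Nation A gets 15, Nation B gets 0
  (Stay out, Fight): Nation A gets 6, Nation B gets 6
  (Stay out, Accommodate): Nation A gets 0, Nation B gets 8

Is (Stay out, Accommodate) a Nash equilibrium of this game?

No

At (Stay out, Accommodate), Nation A earns 0; switching to Enter would give 15, so Nation A would deviate.
Nation B earns 8; switching to Fight would give 6, so Nation B has no profitable deviation.
Since at least one player can profitably deviate, this is not a Nash equilibrium.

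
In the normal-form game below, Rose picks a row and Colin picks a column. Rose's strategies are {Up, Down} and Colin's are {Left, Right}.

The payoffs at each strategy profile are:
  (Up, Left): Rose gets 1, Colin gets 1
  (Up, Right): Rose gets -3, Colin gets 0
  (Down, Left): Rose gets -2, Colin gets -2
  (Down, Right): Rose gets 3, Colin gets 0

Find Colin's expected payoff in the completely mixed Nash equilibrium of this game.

First find p, the probability Rose plays Up, from Colin's indifference between Left and Right: p − 2(1−p) = 0, giving p = 2/3.
Since Colin is indifferent in equilibrium, Colin's expected payoff equals the payoff from either column against (2/3, 1/3). Using Left: (2/3) − 2(1/3) = 0.

0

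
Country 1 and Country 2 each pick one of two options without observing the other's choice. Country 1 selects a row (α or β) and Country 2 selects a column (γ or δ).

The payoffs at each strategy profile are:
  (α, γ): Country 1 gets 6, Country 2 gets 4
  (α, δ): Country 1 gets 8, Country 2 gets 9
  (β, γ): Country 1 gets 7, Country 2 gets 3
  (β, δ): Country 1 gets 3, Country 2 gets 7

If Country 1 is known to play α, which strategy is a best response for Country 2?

δ

Against α, Country 2 earns 4 from γ and 9 from δ.
So δ is the best response.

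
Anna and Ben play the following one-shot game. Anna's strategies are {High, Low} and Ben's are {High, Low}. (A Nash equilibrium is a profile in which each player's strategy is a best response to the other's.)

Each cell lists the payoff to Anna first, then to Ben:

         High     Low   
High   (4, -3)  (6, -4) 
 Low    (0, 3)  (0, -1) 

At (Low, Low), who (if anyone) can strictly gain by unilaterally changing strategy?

Anna at (Low, Low) earns 0; deviating to High yields 6 — a strict improvement.
Ben earns -1; deviating to High yields 3 — a strict improvement.
Both Anna and Ben have strictly profitable deviations.

Both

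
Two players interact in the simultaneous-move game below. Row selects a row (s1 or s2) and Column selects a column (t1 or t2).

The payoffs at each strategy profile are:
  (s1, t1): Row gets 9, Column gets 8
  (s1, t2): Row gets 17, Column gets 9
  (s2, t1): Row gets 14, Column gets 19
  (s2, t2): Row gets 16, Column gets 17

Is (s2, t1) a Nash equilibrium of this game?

Yes

At (s2, t1), Row earns 14; switching to s1 would give 9, so Row has no profitable deviation.
Column earns 19; switching to t2 would give 17, so Column has no profitable deviation.
Neither player can gain by a unilateral deviation, so this profile is a Nash equilibrium.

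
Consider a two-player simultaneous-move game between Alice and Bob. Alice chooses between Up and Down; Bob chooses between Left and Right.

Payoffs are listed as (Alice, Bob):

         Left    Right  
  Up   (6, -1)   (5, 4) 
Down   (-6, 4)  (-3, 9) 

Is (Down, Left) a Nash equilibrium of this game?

No

At (Down, Left), Alice earns -6; switching to Up would give 6, so Alice would deviate.
Bob earns 4; switching to Right would give 9, so Bob would deviate.
Since at least one player can profitably deviate, this is not a Nash equilibrium.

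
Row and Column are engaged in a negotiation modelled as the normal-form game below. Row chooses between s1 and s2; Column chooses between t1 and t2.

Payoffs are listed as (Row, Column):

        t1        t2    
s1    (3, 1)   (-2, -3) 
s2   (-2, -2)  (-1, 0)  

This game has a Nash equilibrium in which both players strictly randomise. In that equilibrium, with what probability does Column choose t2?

5/6

Let y be the probability that Column plays t1. In a completely mixed equilibrium, Row must be indifferent between s1 and s2.
Row's expected payoff from s1 is 3y − 2(1−y); from s2 it is −2y − (1−y).
Setting these equal: 5y − 2 = −y − 1, so y = 1/6.
Therefore Column plays t2 with probability 1 − 1/6 = 5/6.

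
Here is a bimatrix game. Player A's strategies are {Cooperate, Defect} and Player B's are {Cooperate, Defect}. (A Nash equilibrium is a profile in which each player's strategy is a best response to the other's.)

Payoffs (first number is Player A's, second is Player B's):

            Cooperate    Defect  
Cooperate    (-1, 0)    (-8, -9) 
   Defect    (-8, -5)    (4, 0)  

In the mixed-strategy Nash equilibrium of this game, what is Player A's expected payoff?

-68/19

First find q, the probability Player B plays Cooperate, from Player A's indifference between Cooperate and Defect: −q − 8(1−q) = −8q + 4(1−q), giving q = 12/19.
Since Player A is indifferent in equilibrium, Player A's expected payoff equals the payoff from either row against (12/19, 7/19). Using Cooperate: −(12/19) − 8(7/19) = -68/19.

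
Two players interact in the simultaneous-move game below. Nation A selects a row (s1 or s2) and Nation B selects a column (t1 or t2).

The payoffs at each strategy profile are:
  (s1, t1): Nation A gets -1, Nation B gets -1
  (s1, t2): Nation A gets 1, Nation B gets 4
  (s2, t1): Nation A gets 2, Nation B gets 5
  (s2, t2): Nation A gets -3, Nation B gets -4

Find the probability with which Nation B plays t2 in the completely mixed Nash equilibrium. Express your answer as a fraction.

Let q be the probability that Nation B plays t1. In a completely mixed equilibrium, Nation A must be indifferent between s1 and s2.
Nation A's expected payoff from s1 is −q + (1−q); from s2 it is 2q − 3(1−q).
Setting these equal: −2q + 1 = 5q − 3, so q = 4/7.
Therefore Nation B plays t2 with probability 1 − 4/7 = 3/7.

3/7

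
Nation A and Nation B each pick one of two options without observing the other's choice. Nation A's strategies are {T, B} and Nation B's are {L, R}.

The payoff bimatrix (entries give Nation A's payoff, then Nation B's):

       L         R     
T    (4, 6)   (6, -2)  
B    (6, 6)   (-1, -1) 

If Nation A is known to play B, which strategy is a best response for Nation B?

Against B, Nation B earns 6 from L and -1 from R.
So L is the best response.

L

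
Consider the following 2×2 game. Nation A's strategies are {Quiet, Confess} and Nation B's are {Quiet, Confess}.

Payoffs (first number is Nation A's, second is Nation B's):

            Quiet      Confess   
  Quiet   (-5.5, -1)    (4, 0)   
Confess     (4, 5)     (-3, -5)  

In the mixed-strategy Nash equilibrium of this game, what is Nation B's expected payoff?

-5/11

First find x, the probability Nation A plays Quiet, from Nation B's indifference between Quiet and Confess: −x + 5(1−x) = −5(1−x), giving x = 10/11.
Since Nation B is indifferent in equilibrium, Nation B's expected payoff equals the payoff from either column against (10/11, 1/11). Using Quiet: −(10/11) + 5(1/11) = -5/11.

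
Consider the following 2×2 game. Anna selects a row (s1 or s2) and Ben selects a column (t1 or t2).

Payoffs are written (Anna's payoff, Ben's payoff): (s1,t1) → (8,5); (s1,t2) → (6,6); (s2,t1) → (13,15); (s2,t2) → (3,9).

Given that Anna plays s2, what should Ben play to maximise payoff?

t1

Against s2, Ben earns 15 from t1 and 9 from t2.
So t1 is the best response.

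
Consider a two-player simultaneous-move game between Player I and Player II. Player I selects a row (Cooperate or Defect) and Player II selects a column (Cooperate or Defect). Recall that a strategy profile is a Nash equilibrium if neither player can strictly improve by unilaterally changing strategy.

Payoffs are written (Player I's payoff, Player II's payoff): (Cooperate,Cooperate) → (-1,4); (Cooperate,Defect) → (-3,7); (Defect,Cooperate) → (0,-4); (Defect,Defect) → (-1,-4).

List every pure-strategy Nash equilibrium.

(Cooperate, Cooperate): Player I prefers Defect (0 > -1); Player II prefers Defect (7 > 4) — not an equilibrium.
(Cooperate, Defect): Player I prefers Defect (-1 > -3) — not an equilibrium.
(Defect, Cooperate): Player I gets 0 ≥ -1 from Cooperate, and Player II gets -4 ≥ -4 from Defect — Nash equilibrium.
(Defect, Defect): Player I gets -1 ≥ -3 from Cooperate, and Player II gets -4 ≥ -4 from Cooperate — Nash equilibrium.

(Defect, Cooperate) and (Defect, Defect)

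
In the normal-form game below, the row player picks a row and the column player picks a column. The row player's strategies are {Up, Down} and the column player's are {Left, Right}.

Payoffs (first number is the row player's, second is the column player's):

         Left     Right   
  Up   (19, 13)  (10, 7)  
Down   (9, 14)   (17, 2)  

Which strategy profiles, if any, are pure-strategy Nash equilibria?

(Up, Left)

(Up, Left): the row player gets 19 ≥ 9 from Down, and the column player gets 13 ≥ 7 from Right — Nash equilibrium.
(Up, Right): the row player prefers Down (17 > 10); the column player prefers Left (13 > 7) — not an equilibrium.
(Down, Left): the row player prefers Up (19 > 9) — not an equilibrium.
(Down, Right): the column player prefers Left (14 > 2) — not an equilibrium.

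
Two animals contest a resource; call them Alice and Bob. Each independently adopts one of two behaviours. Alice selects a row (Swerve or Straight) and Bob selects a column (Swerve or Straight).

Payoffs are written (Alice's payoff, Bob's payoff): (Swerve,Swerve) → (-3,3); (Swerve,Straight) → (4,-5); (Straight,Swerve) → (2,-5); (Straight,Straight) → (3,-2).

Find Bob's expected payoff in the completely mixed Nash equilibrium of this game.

-31/11

First find p, the probability Alice plays Swerve, from Bob's indifference between Swerve and Straight: 3p − 5(1−p) = −5p − 2(1−p), giving p = 3/11.
Since Bob is indifferent in equilibrium, Bob's expected payoff equals the payoff from either column against (3/11, 8/11). Using Swerve: 3(3/11) − 5(8/11) = -31/11.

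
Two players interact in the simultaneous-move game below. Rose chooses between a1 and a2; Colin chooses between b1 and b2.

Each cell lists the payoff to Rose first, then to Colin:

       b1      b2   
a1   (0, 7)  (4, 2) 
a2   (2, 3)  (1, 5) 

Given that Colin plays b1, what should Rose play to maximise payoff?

Against b1, Rose earns 0 from a1 and 2 from a2.
So a2 is the best response.

a2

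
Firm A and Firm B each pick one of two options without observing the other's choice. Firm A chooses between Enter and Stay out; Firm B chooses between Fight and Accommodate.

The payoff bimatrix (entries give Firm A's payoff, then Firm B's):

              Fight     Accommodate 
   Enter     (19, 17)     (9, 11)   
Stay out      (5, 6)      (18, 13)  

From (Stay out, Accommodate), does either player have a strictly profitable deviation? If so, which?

Neither

Firm A at (Stay out, Accommodate) earns 18; deviating to Enter yields 9 — not better.
Firm B earns 13; deviating to Fight yields 6 — not better.
Neither player can strictly improve; the profile is a Nash equilibrium.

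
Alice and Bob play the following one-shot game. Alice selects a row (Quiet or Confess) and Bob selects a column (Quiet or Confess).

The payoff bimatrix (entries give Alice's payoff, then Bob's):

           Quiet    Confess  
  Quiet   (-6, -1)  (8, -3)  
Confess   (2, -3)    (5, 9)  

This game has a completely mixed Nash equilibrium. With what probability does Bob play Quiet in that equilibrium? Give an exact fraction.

Let q be the probability that Bob plays Quiet. In a completely mixed equilibrium, Alice must be indifferent between Quiet and Confess.
Alice's expected payoff from Quiet is −6q + 8(1−q); from Confess it is 2q + 5(1−q).
Setting these equal: −14q + 8 = −3q + 5, so q = 3/11.

3/11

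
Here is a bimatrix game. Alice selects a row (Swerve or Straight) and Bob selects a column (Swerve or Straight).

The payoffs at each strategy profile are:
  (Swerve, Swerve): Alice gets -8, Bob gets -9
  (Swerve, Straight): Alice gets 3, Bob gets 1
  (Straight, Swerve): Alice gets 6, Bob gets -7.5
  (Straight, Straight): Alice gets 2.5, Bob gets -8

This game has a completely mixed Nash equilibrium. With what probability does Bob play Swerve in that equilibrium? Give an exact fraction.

Let q be the probability that Bob plays Swerve. In a completely mixed equilibrium, Alice must be indifferent between Swerve and Straight.
Alice's expected payoff from Swerve is −8q + 3(1−q); from Straight it is 6q + 2.5(1−q).
Setting these equal: −11q + 3 = 3.5q + 2.5, so q = 1/29.

1/29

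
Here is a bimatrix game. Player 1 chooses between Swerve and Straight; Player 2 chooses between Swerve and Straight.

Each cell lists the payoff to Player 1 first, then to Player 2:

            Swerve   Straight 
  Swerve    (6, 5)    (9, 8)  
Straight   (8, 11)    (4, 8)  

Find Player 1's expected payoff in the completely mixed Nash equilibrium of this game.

48/7

First find y, the probability Player 2 plays Swerve, from Player 1's indifference between Swerve and Straight: 6y + 9(1−y) = 8y + 4(1−y), giving y = 5/7.
Since Player 1 is indifferent in equilibrium, Player 1's expected payoff equals the payoff from either row against (5/7, 2/7). Using Swerve: 6(5/7) + 9(2/7) = 48/7.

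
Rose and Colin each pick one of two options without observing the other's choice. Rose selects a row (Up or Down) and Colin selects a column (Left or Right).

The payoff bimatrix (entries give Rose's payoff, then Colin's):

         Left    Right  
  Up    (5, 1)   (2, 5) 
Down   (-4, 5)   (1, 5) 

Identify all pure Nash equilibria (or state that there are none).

(Up, Right)

(Up, Left): Colin prefers Right (5 > 1) — not an equilibrium.
(Up, Right): Rose gets 2 ≥ 1 from Down, and Colin gets 5 ≥ 1 from Left — Nash equilibrium.
(Down, Left): Rose prefers Up (5 > -4) — not an equilibrium.
(Down, Right): Rose prefers Up (2 > 1) — not an equilibrium.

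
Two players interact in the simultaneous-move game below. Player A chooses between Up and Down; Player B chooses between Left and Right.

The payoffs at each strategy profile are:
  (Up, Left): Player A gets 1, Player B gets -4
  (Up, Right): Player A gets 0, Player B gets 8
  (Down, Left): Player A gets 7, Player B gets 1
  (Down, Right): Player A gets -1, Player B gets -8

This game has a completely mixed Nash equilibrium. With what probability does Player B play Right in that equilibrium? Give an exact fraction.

Let y be the probability that Player B plays Left. In a completely mixed equilibrium, Player A must be indifferent between Up and Down.
Player A's expected payoff from Up is y; from Down it is 7y − (1−y).
Setting these equal: y = 8y − 1, so y = 1/7.
Therefore Player B plays Right with probability 1 − 1/7 = 6/7.

6/7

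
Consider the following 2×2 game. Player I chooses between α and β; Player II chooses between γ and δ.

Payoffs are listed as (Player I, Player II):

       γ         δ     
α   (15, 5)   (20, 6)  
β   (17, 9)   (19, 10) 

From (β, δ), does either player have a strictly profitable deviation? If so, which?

Player I at (β, δ) earns 19; deviating to α yields 20 — a strict improvement.
Player II earns 10; deviating to γ yields 9 — not better.
Only Player I has a strictly profitable deviation.

Player I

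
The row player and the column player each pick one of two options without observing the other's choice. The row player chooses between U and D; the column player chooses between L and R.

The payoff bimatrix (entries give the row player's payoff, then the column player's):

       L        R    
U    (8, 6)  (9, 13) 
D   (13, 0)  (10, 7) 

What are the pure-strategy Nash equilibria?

(U, L): the row player prefers D (13 > 8); the column player prefers R (13 > 6) — not an equilibrium.
(U, R): the row player prefers D (10 > 9) — not an equilibrium.
(D, L): the column player prefers R (7 > 0) — not an equilibrium.
(D, R): the row player gets 10 ≥ 9 from U, and the column player gets 7 ≥ 0 from L — Nash equilibrium.

(D, R)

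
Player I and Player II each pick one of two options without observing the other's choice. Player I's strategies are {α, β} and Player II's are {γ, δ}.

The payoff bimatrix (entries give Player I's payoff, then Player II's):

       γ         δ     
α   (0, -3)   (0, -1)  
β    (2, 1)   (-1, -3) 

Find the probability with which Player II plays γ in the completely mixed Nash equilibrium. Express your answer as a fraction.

1/3

Let q be the probability that Player II plays γ. In a completely mixed equilibrium, Player I must be indifferent between α and β.
Player I's expected payoff from α is 0; from β it is 2q − (1−q).
Setting these equal: 0 = 3q − 1, so q = 1/3.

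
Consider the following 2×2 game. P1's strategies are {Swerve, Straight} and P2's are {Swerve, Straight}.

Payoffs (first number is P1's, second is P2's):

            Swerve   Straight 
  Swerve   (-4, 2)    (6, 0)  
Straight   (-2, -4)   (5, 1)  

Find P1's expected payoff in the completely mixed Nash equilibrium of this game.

First find q, the probability P2 plays Swerve, from P1's indifference between Swerve and Straight: −4q + 6(1−q) = −2q + 5(1−q), giving q = 1/3.
Since P1 is indifferent in equilibrium, P1's expected payoff equals the payoff from either row against (1/3, 2/3). Using Swerve: −4(1/3) + 6(2/3) = 8/3.

8/3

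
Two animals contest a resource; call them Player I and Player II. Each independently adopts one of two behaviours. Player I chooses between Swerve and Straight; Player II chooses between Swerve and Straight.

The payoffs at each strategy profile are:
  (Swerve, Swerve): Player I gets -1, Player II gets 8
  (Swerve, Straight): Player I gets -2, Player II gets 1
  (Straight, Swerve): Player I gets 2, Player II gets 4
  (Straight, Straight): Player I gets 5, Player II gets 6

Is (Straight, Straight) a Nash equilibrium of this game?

Yes

At (Straight, Straight), Player I earns 5; switching to Swerve would give -2, so Player I has no profitable deviation.
Player II earns 6; switching to Swerve would give 4, so Player II has no profitable deviation.
Neither player can gain by a unilateral deviation, so this profile is a Nash equilibrium.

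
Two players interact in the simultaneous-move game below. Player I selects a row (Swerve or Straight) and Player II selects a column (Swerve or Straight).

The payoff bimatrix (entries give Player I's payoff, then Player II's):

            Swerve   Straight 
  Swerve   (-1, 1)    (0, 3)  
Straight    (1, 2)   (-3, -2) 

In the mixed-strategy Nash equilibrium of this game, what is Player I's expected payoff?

-3/5

First find y, the probability Player II plays Swerve, from Player I's indifference between Swerve and Straight: −y = y − 3(1−y), giving y = 3/5.
Since Player I is indifferent in equilibrium, Player I's expected payoff equals the payoff from either row against (3/5, 2/5). Using Swerve: −(3/5) = -3/5.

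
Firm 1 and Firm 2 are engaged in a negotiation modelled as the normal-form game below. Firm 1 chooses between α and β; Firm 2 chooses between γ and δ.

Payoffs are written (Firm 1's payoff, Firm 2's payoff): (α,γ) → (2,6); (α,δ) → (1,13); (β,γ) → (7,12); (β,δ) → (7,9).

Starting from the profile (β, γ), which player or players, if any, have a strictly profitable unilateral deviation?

Firm 1 at (β, γ) earns 7; deviating to α yields 2 — not better.
Firm 2 earns 12; deviating to δ yields 9 — not better.
Neither player can strictly improve; the profile is a Nash equilibrium.

Neither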